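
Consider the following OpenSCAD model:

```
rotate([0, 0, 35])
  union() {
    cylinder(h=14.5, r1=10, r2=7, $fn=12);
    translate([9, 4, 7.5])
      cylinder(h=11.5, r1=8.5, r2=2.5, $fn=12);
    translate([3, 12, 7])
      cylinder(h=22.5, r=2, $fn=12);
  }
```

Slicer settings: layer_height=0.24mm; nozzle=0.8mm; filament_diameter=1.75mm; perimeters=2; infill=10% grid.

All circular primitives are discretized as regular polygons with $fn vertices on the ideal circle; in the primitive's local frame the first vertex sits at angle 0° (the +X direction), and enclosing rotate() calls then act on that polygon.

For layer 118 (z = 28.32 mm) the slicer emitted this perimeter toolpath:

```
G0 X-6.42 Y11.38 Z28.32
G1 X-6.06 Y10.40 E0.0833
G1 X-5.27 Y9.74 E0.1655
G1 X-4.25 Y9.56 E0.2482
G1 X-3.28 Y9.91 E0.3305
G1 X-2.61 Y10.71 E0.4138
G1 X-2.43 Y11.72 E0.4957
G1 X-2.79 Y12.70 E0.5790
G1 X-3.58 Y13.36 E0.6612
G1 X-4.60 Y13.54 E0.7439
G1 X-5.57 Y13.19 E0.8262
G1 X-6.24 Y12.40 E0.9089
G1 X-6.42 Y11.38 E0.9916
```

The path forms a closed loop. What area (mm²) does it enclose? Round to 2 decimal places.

Apply the shoelace formula to the sequence of (X, Y) vertices; enclosed area = 12.00 mm².

12.00 mm²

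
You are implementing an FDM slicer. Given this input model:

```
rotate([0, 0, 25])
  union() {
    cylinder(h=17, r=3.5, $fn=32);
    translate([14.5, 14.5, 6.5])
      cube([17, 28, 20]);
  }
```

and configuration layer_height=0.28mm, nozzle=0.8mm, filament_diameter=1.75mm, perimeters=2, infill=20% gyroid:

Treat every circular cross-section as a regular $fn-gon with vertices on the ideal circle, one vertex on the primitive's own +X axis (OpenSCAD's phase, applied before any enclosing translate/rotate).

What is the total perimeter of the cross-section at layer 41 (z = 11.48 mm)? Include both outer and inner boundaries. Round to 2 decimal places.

At z = 11.48 mm: the r=3.5 cylinder gives a regular 32-gon of circumradius 3.5 (constant along its height) (perimeter = 2·32·3.500·sin(180°/32) = 21.96 mm); the cube at (14.5, 14.5) (footprint 17×28) is included at this height (perimeter 90.00 mm); Merging all regions: the 2 present regions are separate (no shared area or edge), so areas and boundary lengths simply add and each stays a separate island — boundary = 111.96 mm; (whole slice rotated 25° about Z — lengths, areas and connectivity unchanged). Overall, the cross-section has 2 separate islands. Total boundary length (outer) = 111.96 mm.

111.96 mm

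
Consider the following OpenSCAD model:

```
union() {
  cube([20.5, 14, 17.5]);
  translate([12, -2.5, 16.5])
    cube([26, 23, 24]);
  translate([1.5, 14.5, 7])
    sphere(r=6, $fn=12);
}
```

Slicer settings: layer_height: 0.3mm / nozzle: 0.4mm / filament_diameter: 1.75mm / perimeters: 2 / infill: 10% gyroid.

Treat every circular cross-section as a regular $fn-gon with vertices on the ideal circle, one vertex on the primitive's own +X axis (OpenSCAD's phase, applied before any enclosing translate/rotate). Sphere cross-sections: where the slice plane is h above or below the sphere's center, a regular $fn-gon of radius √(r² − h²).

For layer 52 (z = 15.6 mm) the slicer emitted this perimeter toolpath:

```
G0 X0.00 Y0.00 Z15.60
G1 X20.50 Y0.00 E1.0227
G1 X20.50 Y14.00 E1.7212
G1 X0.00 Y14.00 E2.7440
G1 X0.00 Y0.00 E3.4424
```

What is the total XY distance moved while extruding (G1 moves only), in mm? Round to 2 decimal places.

Sum the Euclidean lengths of each G1 segment: total = 69.00 mm.

69.00 mm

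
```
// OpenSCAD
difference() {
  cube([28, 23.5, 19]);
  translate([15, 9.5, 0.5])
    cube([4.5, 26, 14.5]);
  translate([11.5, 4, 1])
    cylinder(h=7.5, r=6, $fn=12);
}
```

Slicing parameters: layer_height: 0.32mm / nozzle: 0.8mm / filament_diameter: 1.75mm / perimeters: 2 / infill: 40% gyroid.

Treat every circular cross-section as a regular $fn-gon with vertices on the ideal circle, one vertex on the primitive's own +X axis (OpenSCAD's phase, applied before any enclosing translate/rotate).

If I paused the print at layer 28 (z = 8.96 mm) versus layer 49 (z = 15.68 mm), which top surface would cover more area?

layer 49 (z = 15.68 mm)

Layer 28 (z = 8.96): the cube (footprint 28×23.5) is included at this height (area 658.00 mm²); the cube at (15, 9.5) (footprint 4.5×26) is included at this height (area 117.00 mm²); the cylinder at (11.5, 4) is absent (z outside [1, 8.5]); After the difference (first − rest): starting from the 28×23.5 cube (658.00 mm²), the 4.5×26 cube at (15, 9.5) partially overlaps it — only the 63.00 mm² overlap (of its 117.00 mm²) is removed, clipping the outline — area = 595.00 mm². So its area = 595.00 mm². Layer 49 (z = 15.68): the 28×23.5 cube contributes its full rectangle (area 658.00 mm²); the cube at (15, 9.5) is absent (z outside [0.5, 15]); the cylinder at (11.5, 4) is not intersected at this z (z outside [1, 8.5]); Subtracting the remaining from the first: none of the subtracted shapes is present at this height, so the 28×23.5 cube is unchanged — area = 658.00 mm². So its area = 658.00 mm². Layer 49 is larger (658.00 vs 595.00 mm²).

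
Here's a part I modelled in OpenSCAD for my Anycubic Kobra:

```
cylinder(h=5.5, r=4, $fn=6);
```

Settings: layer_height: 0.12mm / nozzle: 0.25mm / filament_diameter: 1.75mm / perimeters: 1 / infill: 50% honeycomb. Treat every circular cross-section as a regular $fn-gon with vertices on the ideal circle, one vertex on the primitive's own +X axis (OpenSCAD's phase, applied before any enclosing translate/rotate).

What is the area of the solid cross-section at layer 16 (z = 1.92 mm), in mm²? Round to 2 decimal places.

41.57 mm²

At z = 1.92 mm: the cylinder: section is a regular 6-gon, circumradius r=4 (area = (6/2)·4.000²·sin(360°/6) = 41.57 mm²). Overall, the cross-section is a single solid region. Net area = 41.57 mm².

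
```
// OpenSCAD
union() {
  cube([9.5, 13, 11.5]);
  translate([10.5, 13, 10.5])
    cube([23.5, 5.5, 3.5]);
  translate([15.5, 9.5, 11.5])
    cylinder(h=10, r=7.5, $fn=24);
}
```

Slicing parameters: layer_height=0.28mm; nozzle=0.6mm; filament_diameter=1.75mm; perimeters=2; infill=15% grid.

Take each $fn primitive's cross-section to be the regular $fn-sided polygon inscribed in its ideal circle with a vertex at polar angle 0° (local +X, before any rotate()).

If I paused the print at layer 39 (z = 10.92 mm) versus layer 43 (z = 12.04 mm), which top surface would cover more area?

layer 43 (z = 12.04 mm)

Layer 39 (z = 10.92): the 9.5×13 cube contributes its full rectangle (area 123.50 mm²); the cube at (10.5, 13) (footprint 23.5×5.5) is included at this height (area 129.25 mm²); the cylinder at (15.5, 9.5) is absent (z outside [11.5, 21.5]); Merging all regions: the 2 present regions are separate (no shared area or edge), so areas and boundary lengths simply add and each stays a separate island — area = 252.75 mm². So its area = 252.75 mm². Layer 43 (z = 12.04): the cube does not reach this height (z outside [0, 11.5]); the 23.5×5.5 cube at (10.5, 13) contributes its full rectangle (area 129.25 mm²); the r=7.5 cylinder at (15.5, 9.5) gives a regular 24-gon of circumradius 7.5 (constant along its height) (area = (24/2)·7.500²·sin(360°/24) = 174.70 mm²); Combining (union): the regions partially overlap — summed areas 303.95 mm² minus the doubly-counted overlap 35.33 mm² gives 268.62 mm² — area = 268.62 mm². So its area = 268.62 mm². Layer 43 is larger (268.62 vs 252.75 mm²).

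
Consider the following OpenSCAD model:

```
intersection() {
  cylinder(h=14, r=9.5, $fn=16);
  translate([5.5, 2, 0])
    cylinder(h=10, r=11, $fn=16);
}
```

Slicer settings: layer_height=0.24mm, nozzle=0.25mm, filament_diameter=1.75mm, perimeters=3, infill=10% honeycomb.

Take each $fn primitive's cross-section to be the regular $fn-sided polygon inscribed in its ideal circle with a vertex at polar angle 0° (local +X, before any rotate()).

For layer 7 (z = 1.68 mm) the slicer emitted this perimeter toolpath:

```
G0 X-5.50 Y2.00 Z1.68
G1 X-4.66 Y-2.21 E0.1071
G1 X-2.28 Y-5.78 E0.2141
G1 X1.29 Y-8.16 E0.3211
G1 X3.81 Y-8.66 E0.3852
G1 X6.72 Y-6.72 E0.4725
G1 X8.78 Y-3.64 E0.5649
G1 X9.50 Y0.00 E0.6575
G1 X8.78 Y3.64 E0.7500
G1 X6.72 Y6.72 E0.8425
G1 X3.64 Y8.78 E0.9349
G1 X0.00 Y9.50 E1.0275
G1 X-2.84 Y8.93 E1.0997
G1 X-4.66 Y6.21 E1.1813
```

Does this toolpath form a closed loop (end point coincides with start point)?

no

Start point (G0): (-5.50, 2.00). End point (last G1): the path does not return to the start — open.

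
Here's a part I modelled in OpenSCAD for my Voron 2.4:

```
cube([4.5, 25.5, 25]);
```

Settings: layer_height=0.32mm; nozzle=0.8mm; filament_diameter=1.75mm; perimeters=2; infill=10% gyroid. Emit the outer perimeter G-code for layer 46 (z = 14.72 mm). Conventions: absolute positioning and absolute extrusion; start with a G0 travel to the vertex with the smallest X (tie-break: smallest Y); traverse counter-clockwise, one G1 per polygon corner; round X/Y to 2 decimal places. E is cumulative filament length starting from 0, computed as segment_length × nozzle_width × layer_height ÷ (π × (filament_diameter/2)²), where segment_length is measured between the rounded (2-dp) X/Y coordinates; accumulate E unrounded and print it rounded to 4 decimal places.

At z = 14.72 mm: the 4.5×25.5 cube contributes its full rectangle. The outline is a single polygon with 4 vertices. Extrusion per mm of travel: 0.8 × 0.32 / (π × 0.875²) = 0.106432. Accumulating E over each segment gives final E = 6.3859.

G0 X0.00 Y0.00 Z14.72
G1 X4.50 Y0.00 E0.4789
G1 X4.50 Y25.50 E3.1930
G1 X0.00 Y25.50 E3.6719
G1 X0.00 Y0.00 E6.3859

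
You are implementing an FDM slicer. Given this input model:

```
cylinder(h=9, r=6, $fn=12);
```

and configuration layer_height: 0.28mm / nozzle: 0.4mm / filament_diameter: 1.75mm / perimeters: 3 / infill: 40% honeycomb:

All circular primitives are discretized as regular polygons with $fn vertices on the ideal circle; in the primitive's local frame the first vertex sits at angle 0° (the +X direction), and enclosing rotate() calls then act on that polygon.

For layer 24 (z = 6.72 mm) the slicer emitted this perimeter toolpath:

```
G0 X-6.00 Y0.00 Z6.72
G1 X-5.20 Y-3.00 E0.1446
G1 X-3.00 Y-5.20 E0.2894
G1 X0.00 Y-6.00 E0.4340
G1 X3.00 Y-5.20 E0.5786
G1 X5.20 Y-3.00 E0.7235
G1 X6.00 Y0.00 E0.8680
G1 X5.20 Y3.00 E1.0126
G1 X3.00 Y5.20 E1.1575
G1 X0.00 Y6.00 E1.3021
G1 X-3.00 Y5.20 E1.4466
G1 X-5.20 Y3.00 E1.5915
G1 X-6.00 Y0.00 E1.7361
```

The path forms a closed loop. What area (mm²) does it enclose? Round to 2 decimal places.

Apply the shoelace formula to the sequence of (X, Y) vertices; enclosed area = 108.08 mm².

108.08 mm²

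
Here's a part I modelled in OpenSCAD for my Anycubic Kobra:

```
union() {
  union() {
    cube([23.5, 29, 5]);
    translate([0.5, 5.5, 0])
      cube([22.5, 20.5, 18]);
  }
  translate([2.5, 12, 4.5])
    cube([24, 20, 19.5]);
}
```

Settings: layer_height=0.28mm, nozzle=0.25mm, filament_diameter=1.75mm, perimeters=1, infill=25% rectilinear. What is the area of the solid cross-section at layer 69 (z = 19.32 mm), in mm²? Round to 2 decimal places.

At z = 19.32 mm: the cube is absent (z outside [0, 5]); the cube at (0.5, 5.5) does not reach this height (z outside [0, 18]); Taking the union: nothing is present at this height; the cube at (2.5, 12) is present — its section is the full 24×20 rectangle (area 480.00 mm²); Combining (union): only the 24×20 cube at (2.5, 12) is present, so the union is just that shape — area = 480.00 mm². Overall, the cross-section is a single solid region. Net area = 480.00 mm².

480.00 mm²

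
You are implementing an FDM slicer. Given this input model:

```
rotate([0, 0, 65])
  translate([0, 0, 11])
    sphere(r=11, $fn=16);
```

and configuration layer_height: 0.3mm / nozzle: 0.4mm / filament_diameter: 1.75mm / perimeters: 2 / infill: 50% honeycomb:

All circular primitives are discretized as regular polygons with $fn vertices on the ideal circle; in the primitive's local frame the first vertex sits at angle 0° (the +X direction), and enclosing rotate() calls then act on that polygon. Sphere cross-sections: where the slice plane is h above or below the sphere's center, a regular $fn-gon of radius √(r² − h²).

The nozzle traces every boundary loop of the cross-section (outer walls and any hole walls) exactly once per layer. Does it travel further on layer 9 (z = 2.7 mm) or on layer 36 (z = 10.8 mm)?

Layer 9 (z = 2.7): the r=11 sphere contributes a regular 16-gon of circumradius √(11²−8.3²) = 7.219 (perimeter = 2·16·7.219·sin(180°/16) = 45.07 mm); (rotated 65° about Z; rotation is an isometry so areas/perimeters/island counts are preserved). So its perimeter = 45.07 mm. Layer 36 (z = 10.8): the r=11 sphere contributes a regular 16-gon of circumradius √(11²−0.2²) = 10.998 (perimeter = 2·16·10.998·sin(180°/16) = 68.66 mm); (rotated 65° about Z; rotation is an isometry so areas/perimeters/island counts are preserved). So its perimeter = 68.66 mm. Layer 36 is larger (68.66 vs 45.07 mm).

layer 36 (z = 10.8 mm)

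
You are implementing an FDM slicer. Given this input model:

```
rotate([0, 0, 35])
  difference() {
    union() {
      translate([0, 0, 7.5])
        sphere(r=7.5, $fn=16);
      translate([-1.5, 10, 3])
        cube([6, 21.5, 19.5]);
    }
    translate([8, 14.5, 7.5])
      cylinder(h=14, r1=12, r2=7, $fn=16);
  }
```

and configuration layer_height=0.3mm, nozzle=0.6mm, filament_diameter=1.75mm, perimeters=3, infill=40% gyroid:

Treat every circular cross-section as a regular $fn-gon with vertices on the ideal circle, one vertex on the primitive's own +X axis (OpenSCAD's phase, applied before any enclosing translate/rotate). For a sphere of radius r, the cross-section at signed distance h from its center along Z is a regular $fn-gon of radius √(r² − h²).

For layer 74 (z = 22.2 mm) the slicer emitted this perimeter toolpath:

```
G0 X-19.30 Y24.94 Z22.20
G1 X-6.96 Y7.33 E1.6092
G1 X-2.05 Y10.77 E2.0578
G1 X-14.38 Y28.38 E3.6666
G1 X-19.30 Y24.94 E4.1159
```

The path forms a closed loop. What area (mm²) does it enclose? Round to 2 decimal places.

Apply the shoelace formula to the sequence of (X, Y) vertices; enclosed area = 128.99 mm².

128.99 mm²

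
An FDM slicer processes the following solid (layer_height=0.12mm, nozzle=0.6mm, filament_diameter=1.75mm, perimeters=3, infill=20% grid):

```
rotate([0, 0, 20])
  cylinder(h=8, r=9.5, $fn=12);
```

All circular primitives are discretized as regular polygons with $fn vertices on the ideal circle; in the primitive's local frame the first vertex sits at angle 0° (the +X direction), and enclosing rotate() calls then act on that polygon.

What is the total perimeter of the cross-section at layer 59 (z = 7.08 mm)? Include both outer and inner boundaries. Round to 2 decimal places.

59.01 mm

At z = 7.08 mm: the r=9.5 cylinder contributes a regular 12-gon of circumradius 9.5 (perimeter = 2·12·9.500·sin(180°/12) = 59.01 mm); (rotated 20° about Z; rotation is an isometry so areas/perimeters/island counts are preserved). Overall, the cross-section is a single solid region. Total boundary length (outer) = 59.01 mm.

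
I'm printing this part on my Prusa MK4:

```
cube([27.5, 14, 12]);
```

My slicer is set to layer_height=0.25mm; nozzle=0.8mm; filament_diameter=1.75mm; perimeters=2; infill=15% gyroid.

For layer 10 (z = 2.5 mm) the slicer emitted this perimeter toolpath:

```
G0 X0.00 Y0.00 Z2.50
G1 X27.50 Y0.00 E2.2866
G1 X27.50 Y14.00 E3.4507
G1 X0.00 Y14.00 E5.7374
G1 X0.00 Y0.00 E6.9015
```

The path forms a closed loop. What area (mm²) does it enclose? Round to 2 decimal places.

385.00 mm²

Apply the shoelace formula to the sequence of (X, Y) vertices; enclosed area = 385.00 mm².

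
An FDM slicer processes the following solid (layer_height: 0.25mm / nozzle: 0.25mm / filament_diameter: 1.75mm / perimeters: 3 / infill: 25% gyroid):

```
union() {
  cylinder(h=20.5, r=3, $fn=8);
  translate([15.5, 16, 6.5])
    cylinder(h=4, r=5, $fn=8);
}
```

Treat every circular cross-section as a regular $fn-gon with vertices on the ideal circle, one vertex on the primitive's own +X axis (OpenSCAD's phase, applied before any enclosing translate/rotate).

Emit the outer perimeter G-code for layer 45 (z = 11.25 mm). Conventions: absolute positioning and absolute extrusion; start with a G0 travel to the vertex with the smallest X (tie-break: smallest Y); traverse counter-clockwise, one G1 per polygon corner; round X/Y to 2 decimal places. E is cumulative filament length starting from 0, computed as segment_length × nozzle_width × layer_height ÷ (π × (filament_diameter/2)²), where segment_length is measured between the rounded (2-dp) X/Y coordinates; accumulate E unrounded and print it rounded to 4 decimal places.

G0 X-3.00 Y0.00 Z11.25
G1 X-2.12 Y-2.12 E0.0596
G1 X0.00 Y-3.00 E0.1193
G1 X2.12 Y-2.12 E0.1789
G1 X3.00 Y0.00 E0.2386
G1 X2.12 Y2.12 E0.2982
G1 X0.00 Y3.00 E0.3579
G1 X-2.12 Y2.12 E0.4175
G1 X-3.00 Y0.00 E0.4772

At z = 11.25 mm: the r=3 cylinder contributes a regular 8-gon of circumradius 3; the cylinder at (15.5, 16) does not reach this height (z outside [6.5, 10.5]); Merging all regions: only the r=3 cylinder is present, so the union is just that shape — 1 connected region. The outline is a single polygon with 8 vertices. Extrusion per mm of travel: 0.25 × 0.25 / (π × 0.875²) = 0.025984. Accumulating E over each segment gives final E = 0.4772.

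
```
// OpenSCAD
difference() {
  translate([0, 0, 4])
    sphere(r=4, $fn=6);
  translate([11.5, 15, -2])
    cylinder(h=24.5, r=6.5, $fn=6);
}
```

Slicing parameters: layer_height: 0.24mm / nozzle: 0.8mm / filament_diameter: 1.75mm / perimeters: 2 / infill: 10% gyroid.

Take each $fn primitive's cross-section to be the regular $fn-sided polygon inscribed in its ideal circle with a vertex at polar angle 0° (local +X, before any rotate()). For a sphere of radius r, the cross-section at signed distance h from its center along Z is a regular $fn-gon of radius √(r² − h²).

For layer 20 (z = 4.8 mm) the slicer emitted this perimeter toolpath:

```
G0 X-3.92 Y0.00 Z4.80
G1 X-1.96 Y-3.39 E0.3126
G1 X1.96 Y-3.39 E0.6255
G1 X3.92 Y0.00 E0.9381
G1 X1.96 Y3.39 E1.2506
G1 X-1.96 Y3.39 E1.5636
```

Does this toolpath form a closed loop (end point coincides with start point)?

Start point (G0): (-3.92, 0.00). End point (last G1): the path does not return to the start — open.

no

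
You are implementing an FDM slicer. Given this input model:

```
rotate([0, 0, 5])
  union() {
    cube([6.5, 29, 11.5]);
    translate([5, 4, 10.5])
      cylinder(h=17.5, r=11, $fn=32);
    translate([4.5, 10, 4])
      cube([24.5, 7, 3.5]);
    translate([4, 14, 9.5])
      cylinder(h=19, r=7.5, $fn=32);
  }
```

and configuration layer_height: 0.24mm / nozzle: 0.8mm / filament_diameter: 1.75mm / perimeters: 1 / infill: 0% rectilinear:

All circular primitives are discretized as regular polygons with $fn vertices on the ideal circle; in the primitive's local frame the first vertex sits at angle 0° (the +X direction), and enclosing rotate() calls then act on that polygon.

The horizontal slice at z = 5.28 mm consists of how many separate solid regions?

At z = 5.28 mm: the cube is present — its section is the full 6.5×29 rectangle; the cylinder at (5, 4) is absent (z outside [10.5, 28]); the 24.5×7 cube at (4.5, 10) contributes its full rectangle; the cylinder at (4, 14) does not reach this height (z outside [9.5, 28.5]); Combining (union): the regions partially overlap (shared area 14.00 mm²), so overlapping operands fuse into one piece — 1 connected region; (whole slice rotated 5° about Z — lengths, areas and connectivity unchanged). The result has 1 disconnected region.

1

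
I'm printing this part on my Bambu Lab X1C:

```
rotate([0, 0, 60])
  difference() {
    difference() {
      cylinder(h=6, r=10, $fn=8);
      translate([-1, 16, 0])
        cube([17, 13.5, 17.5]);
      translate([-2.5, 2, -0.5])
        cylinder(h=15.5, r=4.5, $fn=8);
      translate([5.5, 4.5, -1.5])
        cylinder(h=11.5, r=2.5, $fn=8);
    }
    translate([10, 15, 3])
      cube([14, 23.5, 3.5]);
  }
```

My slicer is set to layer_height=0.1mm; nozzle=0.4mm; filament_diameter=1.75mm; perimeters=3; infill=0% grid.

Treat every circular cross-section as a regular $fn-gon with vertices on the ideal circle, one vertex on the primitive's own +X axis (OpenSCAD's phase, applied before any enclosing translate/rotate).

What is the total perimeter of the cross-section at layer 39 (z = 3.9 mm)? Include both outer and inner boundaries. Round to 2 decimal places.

104.09 mm

At z = 3.9 mm: the cylinder: section is a regular 8-gon, circumradius r=10 (perimeter = 2·8·10.000·sin(180°/8) = 61.23 mm); the cube at (-1, 16) (footprint 17×13.5) is included at this height (perimeter 61.00 mm); the r=4.5 cylinder at (-2.5, 2) gives a regular 8-gon of circumradius 4.5 (constant along its height) (perimeter = 2·8·4.500·sin(180°/8) = 27.55 mm); the r=2.5 cylinder at (5.5, 4.5) contributes a regular 8-gon of circumradius 2.5 (perimeter = 2·8·2.500·sin(180°/8) = 15.31 mm); Taking the first minus the rest: starting from the r=10 cylinder, the 17×13.5 cube at (-1, 16) misses the remaining region (no effect); the r=4.5 cylinder at (-2.5, 2) lies wholly inside it (removes its full 57.28 mm² and its 27.55 mm outline becomes a hole wall); the r=2.5 cylinder at (5.5, 4.5) lies wholly inside it (removes its full 17.68 mm² and its 15.31 mm outline becomes a hole wall) — boundary (outer + 2 inner loops) = 104.09 mm; the 14×23.5 cube at (10, 15) contributes its full rectangle (perimeter 75.00 mm); After the difference (first − rest): starting from that combined region, the 14×23.5 cube at (10, 15) misses the remaining region (no effect) — boundary (outer + 2 inner loops) = 104.09 mm; (whole slice rotated 60° about Z — lengths, areas and connectivity unchanged). Overall, the cross-section is one region with 2 holes. Total boundary length (outer + inner) = 104.09 mm.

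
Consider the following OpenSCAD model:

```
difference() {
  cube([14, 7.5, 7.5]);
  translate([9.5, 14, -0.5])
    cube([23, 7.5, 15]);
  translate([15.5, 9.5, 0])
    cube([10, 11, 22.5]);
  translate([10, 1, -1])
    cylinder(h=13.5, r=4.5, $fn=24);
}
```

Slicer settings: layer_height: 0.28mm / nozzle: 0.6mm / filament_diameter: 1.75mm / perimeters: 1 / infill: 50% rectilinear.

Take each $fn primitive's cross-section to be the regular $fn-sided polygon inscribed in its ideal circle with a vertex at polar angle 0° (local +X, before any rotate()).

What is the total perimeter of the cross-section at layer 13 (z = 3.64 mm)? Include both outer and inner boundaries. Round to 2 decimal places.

44.65 mm

At z = 3.64 mm: the cube (footprint 14×7.5) is included at this height (perimeter 43.00 mm); the 23×7.5 cube at (9.5, 14) contributes its full rectangle (perimeter 61.00 mm); the cube at (15.5, 9.5) (footprint 10×11) is included at this height (perimeter 42.00 mm); the r=4.5 cylinder at (10, 1) contributes a regular 24-gon of circumradius 4.5 (perimeter = 2·24·4.500·sin(180°/24) = 28.19 mm); After the difference (first − rest): starting from the 14×7.5 cube, the 23×7.5 cube at (9.5, 14) misses the remaining region (no effect); the 10×11 cube at (15.5, 9.5) misses the remaining region (no effect); the r=4.5 cylinder at (10, 1) partially overlaps it — only the 39.24 mm² overlap (of its 62.89 mm²) is removed, clipping the outline — boundary = 44.65 mm. Overall, the cross-section is a single solid region. Total boundary length (outer) = 44.65 mm.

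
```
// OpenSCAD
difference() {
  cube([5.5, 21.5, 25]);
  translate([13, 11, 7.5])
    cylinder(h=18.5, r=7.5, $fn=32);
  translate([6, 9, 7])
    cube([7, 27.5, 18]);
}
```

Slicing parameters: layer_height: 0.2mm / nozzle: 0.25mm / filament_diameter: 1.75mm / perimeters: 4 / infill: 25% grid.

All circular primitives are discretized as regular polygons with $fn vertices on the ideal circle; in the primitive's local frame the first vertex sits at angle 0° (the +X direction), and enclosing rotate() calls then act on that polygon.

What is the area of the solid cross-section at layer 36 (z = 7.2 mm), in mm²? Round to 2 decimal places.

At z = 7.2 mm: the 5.5×21.5 cube contributes its full rectangle (area 118.25 mm²); the cylinder at (13, 11) is absent (z outside [7.5, 26]); the cube at (6, 9) is present — its section is the full 7×27.5 rectangle (area 192.50 mm²); Subtracting the remaining from the first: starting from the 5.5×21.5 cube (118.25 mm²), the 7×27.5 cube at (6, 9) misses the remaining region (no effect) — area = 118.25 mm². Overall, the cross-section is a single solid region. Net area = 118.25 mm².

118.25 mm²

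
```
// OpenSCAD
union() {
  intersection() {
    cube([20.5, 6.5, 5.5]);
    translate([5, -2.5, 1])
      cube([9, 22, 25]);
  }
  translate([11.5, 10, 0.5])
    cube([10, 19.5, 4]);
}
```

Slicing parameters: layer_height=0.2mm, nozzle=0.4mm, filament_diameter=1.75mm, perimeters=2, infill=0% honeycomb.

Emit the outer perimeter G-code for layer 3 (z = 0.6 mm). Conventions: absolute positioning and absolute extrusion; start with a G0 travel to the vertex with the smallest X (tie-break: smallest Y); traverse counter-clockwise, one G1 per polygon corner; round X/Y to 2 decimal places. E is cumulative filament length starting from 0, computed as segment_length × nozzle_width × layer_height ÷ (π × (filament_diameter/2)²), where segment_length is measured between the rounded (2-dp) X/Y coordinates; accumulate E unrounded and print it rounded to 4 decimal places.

At z = 0.6 mm: the 20.5×6.5 cube contributes its full rectangle; the cube at (5, -2.5) is absent (z outside [1, 26]); Keeping only the common overlap: at least one operand is absent at this height, so nothing remains; the cube at (11.5, 10) is present — its section is the full 10×19.5 rectangle; Combining (union): only the 10×19.5 cube at (11.5, 10) is present, so the union is just that shape — 1 connected region. The outline is a single polygon with 4 vertices. Extrusion per mm of travel: 0.4 × 0.2 / (π × 0.875²) = 0.033260. Accumulating E over each segment gives final E = 1.9623.

G0 X11.50 Y10.00 Z0.60
G1 X21.50 Y10.00 E0.3326
G1 X21.50 Y29.50 E0.9812
G1 X11.50 Y29.50 E1.3138
G1 X11.50 Y10.00 E1.9623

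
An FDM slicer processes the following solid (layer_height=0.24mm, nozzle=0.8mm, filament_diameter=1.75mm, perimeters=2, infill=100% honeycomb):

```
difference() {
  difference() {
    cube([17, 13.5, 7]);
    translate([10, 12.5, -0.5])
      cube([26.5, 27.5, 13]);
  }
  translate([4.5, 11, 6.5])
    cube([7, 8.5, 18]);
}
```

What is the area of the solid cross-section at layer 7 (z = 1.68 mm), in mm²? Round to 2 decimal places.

At z = 1.68 mm: the cube is present — its section is the full 17×13.5 rectangle (area 229.50 mm²); the 26.5×27.5 cube at (10, 12.5) contributes its full rectangle (area 728.75 mm²); Subtracting the remaining from the first: starting from the 17×13.5 cube (229.50 mm²), the 26.5×27.5 cube at (10, 12.5) partially overlaps it — only the 7.00 mm² overlap (of its 728.75 mm²) is removed, clipping the outline — area = 222.50 mm²; the cube at (4.5, 11) is not intersected at this z (z outside [6.5, 24.5]); Subtracting the remaining from the first: none of the subtracted shapes is present at this height, so the result so far is unchanged — area = 222.50 mm². Overall, the cross-section is a single solid region. Net area = 222.50 mm².

222.50 mm²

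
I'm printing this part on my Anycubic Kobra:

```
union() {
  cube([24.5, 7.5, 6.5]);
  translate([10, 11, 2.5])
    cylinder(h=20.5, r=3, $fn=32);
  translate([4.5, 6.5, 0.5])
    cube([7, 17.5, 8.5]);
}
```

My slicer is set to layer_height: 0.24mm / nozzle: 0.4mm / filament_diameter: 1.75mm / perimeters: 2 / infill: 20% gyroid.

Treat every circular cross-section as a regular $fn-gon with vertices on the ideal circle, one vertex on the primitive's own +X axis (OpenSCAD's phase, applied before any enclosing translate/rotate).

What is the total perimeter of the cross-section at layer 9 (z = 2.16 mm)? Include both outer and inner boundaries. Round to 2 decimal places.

97.00 mm

At z = 2.16 mm: the cube (footprint 24.5×7.5) is included at this height (perimeter 64.00 mm); the cylinder at (10, 11) does not reach this height (z outside [2.5, 23]); the cube at (4.5, 6.5) is present — its section is the full 7×17.5 rectangle (perimeter 49.00 mm); Taking the union: the regions partially overlap (shared area 7.00 mm²), so the edge portions inside another operand are dropped and the merged outline is re-measured after clipping — boundary = 97.00 mm. Overall, the cross-section is a single solid region. Total boundary length (outer) = 97.00 mm.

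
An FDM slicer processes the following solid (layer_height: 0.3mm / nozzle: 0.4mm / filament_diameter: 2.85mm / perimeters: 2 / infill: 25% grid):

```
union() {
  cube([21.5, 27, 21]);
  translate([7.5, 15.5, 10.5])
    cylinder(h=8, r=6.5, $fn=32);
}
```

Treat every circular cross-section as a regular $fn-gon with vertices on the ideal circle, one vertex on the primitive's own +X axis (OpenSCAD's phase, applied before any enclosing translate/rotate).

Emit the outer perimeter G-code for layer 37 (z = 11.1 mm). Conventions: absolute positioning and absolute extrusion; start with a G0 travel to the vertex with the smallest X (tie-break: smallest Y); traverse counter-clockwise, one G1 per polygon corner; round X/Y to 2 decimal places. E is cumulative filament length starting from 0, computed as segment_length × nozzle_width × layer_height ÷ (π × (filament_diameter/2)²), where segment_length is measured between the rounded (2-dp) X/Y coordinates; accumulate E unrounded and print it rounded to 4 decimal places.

G0 X0.00 Y0.00 Z11.10
G1 X21.50 Y0.00 E0.4044
G1 X21.50 Y27.00 E0.9123
G1 X0.00 Y27.00 E1.3167
G1 X0.00 Y0.00 E1.8246

At z = 11.1 mm: the cube (footprint 21.5×27) is included at this height; the r=6.5 cylinder at (7.5, 15.5) contributes a regular 32-gon of circumradius 6.5; Combining (union): the r=6.5 cylinder at (7.5, 15.5) lies entirely inside the 21.5×27 cube, so the union is just the 21.5×27 cube — 1 connected region. The outline is a single polygon with 4 vertices. Extrusion per mm of travel: 0.4 × 0.3 / (π × 1.425²) = 0.018811. Accumulating E over each segment gives final E = 1.8246.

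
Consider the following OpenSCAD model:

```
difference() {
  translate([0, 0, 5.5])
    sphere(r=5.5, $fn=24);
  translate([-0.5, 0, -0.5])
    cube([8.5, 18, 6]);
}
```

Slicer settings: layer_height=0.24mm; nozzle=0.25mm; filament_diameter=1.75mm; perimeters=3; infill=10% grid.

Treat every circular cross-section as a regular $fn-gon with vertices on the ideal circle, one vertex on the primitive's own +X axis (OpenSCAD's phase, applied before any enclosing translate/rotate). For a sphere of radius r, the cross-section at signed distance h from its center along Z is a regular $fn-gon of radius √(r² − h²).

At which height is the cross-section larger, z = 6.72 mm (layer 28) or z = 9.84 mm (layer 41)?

Layer 28 (z = 6.72): the r=5.5 sphere contributes a regular 24-gon of circumradius √(5.5²−1.22²) = 5.363 (area = (24/2)·5.363²·sin(360°/24) = 89.33 mm²); the cube at (-0.5, 0) is absent (z outside [-0.5, 5.5]); After the difference (first − rest): none of the subtracted shapes is present at this height, so the r=5.5 sphere is unchanged — area = 89.33 mm². So its area = 89.33 mm². Layer 41 (z = 9.84): the sphere: section is a regular 24-gon, circumradius = √(r²−h²) = √(5.5²−4.34²) = 3.379 (area = (24/2)·3.379²·sin(360°/24) = 35.45 mm²); the cube at (-0.5, 0) is absent (z outside [-0.5, 5.5]); Subtracting the remaining from the first: none of the subtracted shapes is present at this height, so the r=5.5 sphere is unchanged — area = 35.45 mm². So its area = 35.45 mm². Layer 28 is larger (89.33 vs 35.45 mm²).

layer 28 (z = 6.72 mm)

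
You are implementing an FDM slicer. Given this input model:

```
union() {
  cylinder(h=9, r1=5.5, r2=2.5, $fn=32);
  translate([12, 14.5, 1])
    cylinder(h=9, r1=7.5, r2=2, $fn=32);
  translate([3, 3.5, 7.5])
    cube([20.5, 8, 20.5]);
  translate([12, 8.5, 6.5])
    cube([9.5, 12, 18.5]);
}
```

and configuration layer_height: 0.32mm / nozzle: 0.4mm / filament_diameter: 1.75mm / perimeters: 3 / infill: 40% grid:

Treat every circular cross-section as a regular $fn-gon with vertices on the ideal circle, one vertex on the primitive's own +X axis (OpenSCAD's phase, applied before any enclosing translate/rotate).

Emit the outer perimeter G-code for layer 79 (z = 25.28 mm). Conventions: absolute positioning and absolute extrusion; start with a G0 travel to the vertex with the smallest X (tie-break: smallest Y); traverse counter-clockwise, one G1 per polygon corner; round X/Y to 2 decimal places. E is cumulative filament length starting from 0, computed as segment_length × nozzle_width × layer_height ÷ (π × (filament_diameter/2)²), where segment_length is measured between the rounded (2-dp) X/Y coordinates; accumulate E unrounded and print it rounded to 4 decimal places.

At z = 25.28 mm: the cone is not intersected at this z (z outside [0, 9]); the cone at (12, 14.5) does not reach this height (z outside [1, 10]); the cube at (3, 3.5) is present — its section is the full 20.5×8 rectangle; the cube at (12, 8.5) is absent (z outside [6.5, 25]); Merging all regions: only the 20.5×8 cube at (3, 3.5) is present, so the union is just that shape — 1 connected region. The outline is a single polygon with 4 vertices. Extrusion per mm of travel: 0.4 × 0.32 / (π × 0.875²) = 0.053216. Accumulating E over each segment gives final E = 3.0333.

G0 X3.00 Y3.50 Z25.28
G1 X23.50 Y3.50 E1.0909
G1 X23.50 Y11.50 E1.5167
G1 X3.00 Y11.50 E2.6076
G1 X3.00 Y3.50 E3.0333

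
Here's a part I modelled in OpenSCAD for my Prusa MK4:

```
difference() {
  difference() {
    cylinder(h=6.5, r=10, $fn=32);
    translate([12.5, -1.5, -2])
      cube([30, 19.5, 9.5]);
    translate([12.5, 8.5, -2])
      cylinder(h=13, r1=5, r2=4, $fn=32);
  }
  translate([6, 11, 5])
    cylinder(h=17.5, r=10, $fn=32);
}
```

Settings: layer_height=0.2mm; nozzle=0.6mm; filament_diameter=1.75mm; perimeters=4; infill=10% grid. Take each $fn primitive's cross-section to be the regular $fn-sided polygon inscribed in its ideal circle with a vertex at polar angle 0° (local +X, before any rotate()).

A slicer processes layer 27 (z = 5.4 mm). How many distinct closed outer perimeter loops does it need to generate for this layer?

1

At z = 5.4 mm: the cylinder: section is a regular 32-gon, circumradius r=10; the 30×19.5 cube at (12.5, -1.5) contributes its full rectangle; the cone at (12.5, 8.5) contributes a regular 32-gon of circumradius 4.431 (interpolated between r1=5 and r2=4 at t=0.569); After the difference (first − rest): starting from the r=10 cylinder, the 30×19.5 cube at (12.5, -1.5) misses the remaining region (no effect); the cone at (12.5, 8.5) misses the remaining region (no effect) — 1 connected region; the cylinder at (6, 11): section is a regular 32-gon, circumradius r=10; After the difference (first − rest): starting from that combined region, the r=10 cylinder at (6, 11) partially overlaps it — only the 79.95 mm² overlap (of its 312.14 mm²) is removed, clipping the outline — 1 connected region. The result has 1 disconnected region.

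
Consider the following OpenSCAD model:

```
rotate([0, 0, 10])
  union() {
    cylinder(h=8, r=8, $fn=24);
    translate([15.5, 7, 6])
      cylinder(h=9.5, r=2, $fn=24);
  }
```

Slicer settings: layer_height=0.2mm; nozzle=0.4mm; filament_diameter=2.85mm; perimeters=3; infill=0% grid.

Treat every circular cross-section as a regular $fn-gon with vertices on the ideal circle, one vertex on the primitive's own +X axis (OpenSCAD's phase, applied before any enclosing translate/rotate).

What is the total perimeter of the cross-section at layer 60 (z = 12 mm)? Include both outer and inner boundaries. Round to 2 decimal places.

At z = 12 mm: the cylinder is not intersected at this z (z outside [0, 8]); the r=2 cylinder at (15.5, 7) contributes a regular 24-gon of circumradius 2 (perimeter = 2·24·2.000·sin(180°/24) = 12.53 mm); Combining (union): only the r=2 cylinder at (15.5, 7) is present, so the union is just that shape — boundary = 12.53 mm; (rotated 10° about Z; rotation is an isometry so areas/perimeters/island counts are preserved). Overall, the cross-section is a single solid region. Total boundary length (outer) = 12.53 mm.

12.53 mm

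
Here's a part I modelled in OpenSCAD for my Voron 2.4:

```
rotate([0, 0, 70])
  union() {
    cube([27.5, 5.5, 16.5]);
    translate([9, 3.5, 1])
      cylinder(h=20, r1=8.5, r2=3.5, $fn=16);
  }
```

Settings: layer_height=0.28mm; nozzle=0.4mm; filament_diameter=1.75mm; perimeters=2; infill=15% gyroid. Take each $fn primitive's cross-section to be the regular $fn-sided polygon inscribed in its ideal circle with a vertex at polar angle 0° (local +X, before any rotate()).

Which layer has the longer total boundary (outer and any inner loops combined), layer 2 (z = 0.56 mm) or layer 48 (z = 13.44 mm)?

layer 48 (z = 13.44 mm)

Layer 2 (z = 0.56): the 27.5×5.5 cube contributes its full rectangle (perimeter 66.00 mm); the cone at (9, 3.5) is not intersected at this z (z outside [1, 21]); Merging all regions: only the 27.5×5.5 cube is present, so the union is just that shape — boundary = 66.00 mm; (rotated 70° about Z; rotation is an isometry so areas/perimeters/island counts are preserved). So its perimeter = 66.00 mm. Layer 48 (z = 13.44): the cube is present — its section is the full 27.5×5.5 rectangle (perimeter 66.00 mm); the cone at (9, 3.5): at t=0.622 of its height the radius interpolates to r₁+(r₂−r₁)t = 5.390, giving a regular 16-gon of that circumradius (perimeter = 2·16·5.390·sin(180°/16) = 33.65 mm); Combining (union): the regions partially overlap (shared area 55.09 mm²), so the edge portions inside another operand are dropped and the merged outline is re-measured after clipping — boundary = 69.88 mm; (whole slice rotated 70° about Z — lengths, areas and connectivity unchanged). So its perimeter = 69.88 mm. Layer 48 is larger (69.88 vs 66.00 mm).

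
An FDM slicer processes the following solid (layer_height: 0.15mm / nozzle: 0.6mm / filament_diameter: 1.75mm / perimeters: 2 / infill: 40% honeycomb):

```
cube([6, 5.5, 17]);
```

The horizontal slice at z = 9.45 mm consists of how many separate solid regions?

1

At z = 9.45 mm: the cube is present — its section is the full 6×5.5 rectangle. The result has 1 disconnected region.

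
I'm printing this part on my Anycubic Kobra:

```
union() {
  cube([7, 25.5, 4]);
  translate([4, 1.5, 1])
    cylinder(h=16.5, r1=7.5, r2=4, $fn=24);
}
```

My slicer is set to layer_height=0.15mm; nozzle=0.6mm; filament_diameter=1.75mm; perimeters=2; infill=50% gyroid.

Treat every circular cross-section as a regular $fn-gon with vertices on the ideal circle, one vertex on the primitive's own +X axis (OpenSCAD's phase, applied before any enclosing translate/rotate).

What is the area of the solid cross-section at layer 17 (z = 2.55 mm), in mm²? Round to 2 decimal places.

280.03 mm²

At z = 2.55 mm: the cube is present — its section is the full 7×25.5 rectangle (area 178.50 mm²); the cone at (4, 1.5) contributes a regular 24-gon of circumradius 7.171 (interpolated between r1=7.5 and r2=4 at t=0.094) (area = (24/2)·7.171²·sin(360°/24) = 159.72 mm²); Merging all regions: the regions partially overlap — summed areas 338.22 mm² minus the doubly-counted overlap 58.19 mm² gives 280.03 mm² — area = 280.03 mm². Overall, the cross-section is a single solid region. Net area = 280.03 mm².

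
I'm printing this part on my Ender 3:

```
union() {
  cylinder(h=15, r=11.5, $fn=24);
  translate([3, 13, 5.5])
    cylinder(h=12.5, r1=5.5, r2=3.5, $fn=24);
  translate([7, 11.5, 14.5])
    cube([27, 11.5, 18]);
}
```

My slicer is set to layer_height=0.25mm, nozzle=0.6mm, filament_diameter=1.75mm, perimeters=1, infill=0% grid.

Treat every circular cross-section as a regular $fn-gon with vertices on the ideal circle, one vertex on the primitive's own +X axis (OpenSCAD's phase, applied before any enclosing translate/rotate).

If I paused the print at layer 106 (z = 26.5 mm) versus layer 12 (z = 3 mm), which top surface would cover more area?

Layer 106 (z = 26.5): the cylinder is not intersected at this z (z outside [0, 15]); the cone at (3, 13) is absent (z outside [5.5, 18]); the cube at (7, 11.5) (footprint 27×11.5) is included at this height (area 310.50 mm²); Combining (union): only the 27×11.5 cube at (7, 11.5) is present, so the union is just that shape — area = 310.50 mm². So its area = 310.50 mm². Layer 12 (z = 3): the cylinder: section is a regular 24-gon, circumradius r=11.5 (area = (24/2)·11.500²·sin(360°/24) = 410.75 mm²); the cone at (3, 13) is not intersected at this z (z outside [5.5, 18]); the cube at (7, 11.5) is absent (z outside [14.5, 32.5]); Combining (union): only the r=11.5 cylinder is present, so the union is just that shape — area = 410.75 mm². So its area = 410.75 mm². Layer 12 is larger (410.75 vs 310.50 mm²).

layer 12 (z = 3 mm)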